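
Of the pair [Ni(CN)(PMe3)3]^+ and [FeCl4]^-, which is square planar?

[Ni(CN)(PMe3)3]^+

For [Ni(CN)(PMe3)3]^+: Each cyanide is −1; trimethylphosphine is neutral; balancing the +1 overall charge requires Ni(II). Nickel is a group-10 element; Ni(II) is therefore d⁸. Cyanide and trimethylphosphine are strong-field ligands (high in the spectrochemical series). A 3d d⁸ ion with strong-field ligands gains enough CFSE to favour square planar over tetrahedral. → square planar.
For [FeCl4]^-: Summing ligand charges against the −1 overall charge gives an oxidation state of +3 for iron. Iron is a group-8 element; Fe(III) is therefore d⁵. A high-spin d⁵ ion has zero CFSE in either geometry, so four ligands adopt the sterically favoured tetrahedral geometry. → tetrahedral.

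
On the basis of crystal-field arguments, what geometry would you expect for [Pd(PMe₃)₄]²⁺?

square planar

Trimethylphosphine is neutral; balancing the +2 overall charge requires Pd(II).
Group 10 minus oxidation state 2 gives a d⁸ configuration.
With 4 monodentate ligands the coordination number is 4.
A 4d d⁸ ion has a large crystal-field splitting; square planar leaves the high-energy d_{x²−y²} orbital empty and maximises CFSE.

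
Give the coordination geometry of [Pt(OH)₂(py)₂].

square planar

Each hydroxide is −1; pyridine is neutral; balancing the 0 overall charge requires Pt(II).
Platinum is a group-10 element; Pt(II) is therefore d⁸.
Coordination number: 4.
A 5d d⁸ ion has a large crystal-field splitting; square planar leaves the high-energy d_{x²−y²} orbital empty and maximises CFSE.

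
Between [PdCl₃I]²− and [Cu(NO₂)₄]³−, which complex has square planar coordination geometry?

For [PdCl₃I]²−: Summing ligand charges against the −2 overall charge gives an oxidation state of +2 for palladium. Group 10 minus oxidation state 2 gives a d⁸ configuration. A 4d d⁸ ion has a large crystal-field splitting; square planar leaves the high-energy d_{x²−y²} orbital empty and maximises CFSE. → square planar.
For [Cu(NO₂)₄]³−: Summing ligand charges against the −3 overall charge gives an oxidation state of +1 for copper. Group 11 minus oxidation state 1 gives a d¹⁰ configuration. A d¹⁰ ion has no crystal-field stabilisation preference between square planar and tetrahedral, so four ligands adopt the sterically favoured tetrahedral geometry. → tetrahedral.

[PdCl₃I]²−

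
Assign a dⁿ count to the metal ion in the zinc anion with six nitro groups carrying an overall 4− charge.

d10

Each nitro (N-bound nitrite) is −1; balancing the −4 overall charge requires Zn(II).
Zn sits in group 12, so the d-electron count is 12 − 2 = 10.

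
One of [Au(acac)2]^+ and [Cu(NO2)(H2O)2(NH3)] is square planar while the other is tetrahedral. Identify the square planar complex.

[Au(acac)2]^+

For [Au(acac)2]^+: Each acetylacetonate is −1; balancing the +1 overall charge requires Au(III). Gold is a group-11 element; Au(III) is therefore d⁸. A 5d d⁸ ion has a large crystal-field splitting; square planar leaves the high-energy d_{x²−y²} orbital empty and maximises CFSE. → square planar.
For [Cu(NO2)(H2O)2(NH3)]: Each nitro (N-bound nitrite) is −1; water is neutral; ammonia is neutral; balancing the 0 overall charge requires Cu(I). Group 11 minus oxidation state 1 gives a d¹⁰ configuration. A d¹⁰ ion has no crystal-field stabilisation preference between square planar and tetrahedral, so four ligands adopt the sterically favoured tetrahedral geometry. → tetrahedral.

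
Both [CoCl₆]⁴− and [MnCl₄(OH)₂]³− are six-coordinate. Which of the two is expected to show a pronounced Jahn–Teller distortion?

[CoCl₆]⁴−: Ligand charges: each chloride is −1. With an overall charge of −4 the cobalt centre must be in the +2 oxidation state. Group 9 minus oxidation state 2 gives a d⁷ configuration. Chloride is a weak-field ligand for a first-row metal, so the complex is high-spin. The d⁷ configuration leaves the e_g set evenly filled (or empty) — no strong Jahn–Teller driving force.
[MnCl₄(OH)₂]³−: Each chloride is −1; each hydroxide is −1; balancing the −3 overall charge requires Mn(III). Manganese is a group-7 element; Mn(III) is therefore d⁴. Chloride and hydroxide are weak-field ligands for a first-row metal, so the complex is high-spin. The t₂g³e_g¹ (high-spin) configuration has an unevenly filled e_g set; the Jahn–Teller theorem predicts a tetragonal distortion (typically axial elongation) to lift the degeneracy.

[MnCl₄(OH)₂]³−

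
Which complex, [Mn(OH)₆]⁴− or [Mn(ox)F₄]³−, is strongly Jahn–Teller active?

[Mn(ox)F₄]³−

[Mn(OH)₆]⁴−: Each hydroxide is −1; balancing the −4 overall charge requires Mn(II). Group 7 minus oxidation state 2 gives a d⁵ configuration. Hydroxide is a weak-field ligand for a first-row metal, so the complex is high-spin. The d⁵ configuration leaves the e_g set evenly filled (or empty) — no strong Jahn–Teller driving force.
[Mn(ox)F₄]³−: Ligand charges: each oxalate is −2; each fluoride is −1. With an overall charge of −3 the manganese centre must be in the +3 oxidation state. Group 7 minus oxidation state 3 gives a d⁴ configuration. Fluoride and oxalate are weak-field ligands for a first-row metal, so the complex is high-spin. The t₂g³e_g¹ (high-spin) configuration has an unevenly filled e_g set; the Jahn–Teller theorem predicts a tetragonal distortion (typically axial elongation) to lift the degeneracy.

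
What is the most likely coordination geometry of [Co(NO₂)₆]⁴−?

Ligand charges: each nitro (N-bound nitrite) is −1. With an overall charge of −4 the cobalt centre must be in the +2 oxidation state.
Cobalt is a group-9 element; Co(II) is therefore d⁷.
With 6 monodentate ligands the coordination number is 6.
Six donors around a single metal centre give an octahedral coordination sphere.

octahedral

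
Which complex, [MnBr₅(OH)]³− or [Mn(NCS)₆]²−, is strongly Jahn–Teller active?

[MnBr₅(OH)]³−: Summing ligand charges against the −3 overall charge gives an oxidation state of +3 for manganese. Mn sits in group 7, so the d-electron count is 7 − 3 = 4. Bromide and hydroxide are weak-field ligands for a first-row metal, so the complex is high-spin. The t₂g³e_g¹ (high-spin) configuration has an unevenly filled e_g set; the Jahn–Teller theorem predicts a tetragonal distortion (typically axial elongation) to lift the degeneracy.
[Mn(NCS)₆]²−: Ligand charges: each isothiocyanate is −1. With an overall charge of −2 the manganese centre must be in the +4 oxidation state. Manganese is a group-7 element; Mn(IV) is therefore d³. The d³ configuration leaves the e_g set evenly filled (or empty) — no strong Jahn–Teller driving force.

[MnBr₅(OH)]³−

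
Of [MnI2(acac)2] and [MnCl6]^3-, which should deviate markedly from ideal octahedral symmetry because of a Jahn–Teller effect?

[MnCl6]^3-

[MnI2(acac)2]: Summing ligand charges against the 0 overall charge gives an oxidation state of +4 for manganese. Group 7 minus oxidation state 4 gives a d³ configuration. The d³ configuration leaves the e_g set evenly filled (or empty) — no strong Jahn–Teller driving force.
[MnCl6]^3-: Ligand charges: each chloride is −1. With an overall charge of −3 the manganese centre must be in the +3 oxidation state. Manganese is a group-7 element; Mn(III) is therefore d⁴. Chloride is a weak-field ligand for a first-row metal, so the complex is high-spin. The t₂g³e_g¹ (high-spin) configuration has an unevenly filled e_g set; the Jahn–Teller theorem predicts a tetragonal distortion (typically axial elongation) to lift the degeneracy.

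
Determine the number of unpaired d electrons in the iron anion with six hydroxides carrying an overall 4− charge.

Each hydroxide is −1; balancing the −4 overall charge requires Fe(II).
Group 8 minus oxidation state 2 gives a d⁶ configuration.
The spin state decides the count: Hydroxide is a weak-field ligand for a first-row metal, so the complex is high-spin.
An octahedral high-spin d⁶ ion is t₂g⁴e_g², giving 4 unpaired electrons.

4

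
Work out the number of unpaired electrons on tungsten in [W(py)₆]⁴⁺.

2

Ligand charges: pyridine is neutral. With an overall charge of +4 the tungsten centre must be in the +4 oxidation state.
W sits in group 6, so the d-electron count is 6 − 4 = 2.
In an octahedral field the d² configuration is t₂g²e_g⁰ (only one arrangement possible), giving 2 unpaired electrons.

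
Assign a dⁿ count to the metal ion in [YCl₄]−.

d0

Summing ligand charges against the −1 overall charge gives an oxidation state of +3 for yttrium.
Yttrium is a group-3 element; Y(III) is therefore d⁰.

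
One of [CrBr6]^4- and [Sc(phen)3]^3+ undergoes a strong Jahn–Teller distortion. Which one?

[CrBr6]^4-: Ligand charges: each bromide is −1. With an overall charge of −4 the chromium centre must be in the +2 oxidation state. Group 6 minus oxidation state 2 gives a d⁴ configuration. Bromide is a weak-field ligand for a first-row metal, so the complex is high-spin. The t₂g³e_g¹ (high-spin) configuration has an unevenly filled e_g set; the Jahn–Teller theorem predicts a tetragonal distortion (typically axial elongation) to lift the degeneracy.
[Sc(phen)3]^3+: Summing ligand charges against the +3 overall charge gives an oxidation state of +3 for scandium. Sc sits in group 3, so the d-electron count is 3 − 3 = 0. The d⁰ configuration leaves the e_g set evenly filled (or empty) — no strong Jahn–Teller driving force.

[CrBr6]^4-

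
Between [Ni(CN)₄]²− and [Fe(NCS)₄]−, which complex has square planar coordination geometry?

For [Ni(CN)₄]²−: Ligand charges: each cyanide is −1. With an overall charge of −2 the nickel centre must be in the +2 oxidation state. Nickel is a group-10 element; Ni(II) is therefore d⁸. Cyanide is a strong-field ligand (high in the spectrochemical series). A 3d d⁸ ion with strong-field ligands gains enough CFSE to favour square planar over tetrahedral. → square planar.
For [Fe(NCS)₄]−: Summing ligand charges against the −1 overall charge gives an oxidation state of +3 for iron. Group 8 minus oxidation state 3 gives a d⁵ configuration. A high-spin d⁵ ion has zero CFSE in either geometry, so four ligands adopt the sterically favoured tetrahedral geometry. → tetrahedral.

[Ni(CN)₄]²−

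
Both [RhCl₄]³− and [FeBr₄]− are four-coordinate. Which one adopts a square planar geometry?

[RhCl₄]³−

For [RhCl₄]³−: Summing ligand charges against the −3 overall charge gives an oxidation state of +1 for rhodium. Rh sits in group 9, so the d-electron count is 9 − 1 = 8. A 4d d⁸ ion has a large crystal-field splitting; square planar leaves the high-energy d_{x²−y²} orbital empty and maximises CFSE. → square planar.
For [FeBr₄]−: Ligand charges: each bromide is −1. With an overall charge of −1 the iron centre must be in the +3 oxidation state. Group 8 minus oxidation state 3 gives a d⁵ configuration. A high-spin d⁵ ion has zero CFSE in either geometry, so four ligands adopt the sterically favoured tetrahedral geometry. → tetrahedral.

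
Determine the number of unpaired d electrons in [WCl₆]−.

1 unpaired electron

Summing ligand charges against the −1 overall charge gives an oxidation state of +5 for tungsten.
W sits in group 6, so the d-electron count is 6 − 5 = 1.
In an octahedral field the d¹ configuration is t₂g¹e_g⁰ (only one arrangement possible), giving 1 unpaired electron.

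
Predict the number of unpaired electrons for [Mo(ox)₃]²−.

Summing ligand charges against the −2 overall charge gives an oxidation state of +4 for molybdenum.
Molybdenum is a group-6 element; Mo(IV) is therefore d².
Counting donor atoms: 3×oxalate (bidentate) → 6 donors. Coordination number = 6.
In an octahedral field the d² configuration is t₂g²e_g⁰ (only one arrangement possible), giving 2 unpaired electrons.

2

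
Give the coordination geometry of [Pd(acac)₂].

Ligand charges: each acetylacetonate is −1. With an overall charge of 0 the palladium centre must be in the +2 oxidation state.
Group 10 minus oxidation state 2 gives a d⁸ configuration.
Counting donor atoms: 2×acetylacetonate (bidentate) → 4 donors. Coordination number = 4.
A 4d d⁸ ion has a large crystal-field splitting; square planar leaves the high-energy d_{x²−y²} orbital empty and maximises CFSE.

square planar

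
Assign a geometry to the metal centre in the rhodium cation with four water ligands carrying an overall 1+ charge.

Summing ligand charges against the +1 overall charge gives an oxidation state of +1 for rhodium.
Rh sits in group 9, so the d-electron count is 9 − 1 = 8.
With 4 monodentate ligands the coordination number is 4.
A 4d d⁸ ion has a large crystal-field splitting; square planar leaves the high-energy d_{x²−y²} orbital empty and maximises CFSE.

square planar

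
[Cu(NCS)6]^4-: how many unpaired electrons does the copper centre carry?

Each isothiocyanate is −1; balancing the −4 overall charge requires Cu(II).
Group 11 minus oxidation state 2 gives a d⁹ configuration.
In an octahedral field the d⁹ configuration is t₂g⁶e_g³ (only one arrangement possible), giving 1 unpaired electron.

1 unpaired electron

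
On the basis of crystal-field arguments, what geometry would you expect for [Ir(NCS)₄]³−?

Ligand charges: each isothiocyanate is −1. With an overall charge of −3 the iridium centre must be in the +1 oxidation state.
Group 9 minus oxidation state 1 gives a d⁸ configuration.
With 4 monodentate ligands the coordination number is 4.
A 5d d⁸ ion has a large crystal-field splitting; square planar leaves the high-energy d_{x²−y²} orbital empty and maximises CFSE.

square planar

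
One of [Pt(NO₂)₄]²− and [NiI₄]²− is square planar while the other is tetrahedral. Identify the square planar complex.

[Pt(NO₂)₄]²−

For [Pt(NO₂)₄]²−: Each nitro (N-bound nitrite) is −1; balancing the −2 overall charge requires Pt(II). Pt sits in group 10, so the d-electron count is 10 − 2 = 8. A 5d d⁸ ion has a large crystal-field splitting; square planar leaves the high-energy d_{x²−y²} orbital empty and maximises CFSE. → square planar.
For [NiI₄]²−: Each iodide is −1; balancing the −2 overall charge requires Ni(II). Ni sits in group 10, so the d-electron count is 10 − 2 = 8. Iodide is a weak-field ligand. With weak-field ligands the CFSE gain from square planar is small, so a 3d d⁸ ion takes the sterically preferred tetrahedral geometry. → tetrahedral.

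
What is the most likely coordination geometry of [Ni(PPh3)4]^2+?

square planar

Ligand charges: triphenylphosphine is neutral. With an overall charge of +2 the nickel centre must be in the +2 oxidation state.
Group 10 minus oxidation state 2 gives a d⁸ configuration.
With 4 monodentate ligands the coordination number is 4.
Triphenylphosphine is a strong-field ligand (high in the spectrochemical series).
A 3d d⁸ ion with strong-field ligands gains enough CFSE to favour square planar over tetrahedral.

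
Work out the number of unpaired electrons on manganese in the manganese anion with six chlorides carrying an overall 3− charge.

Each chloride is −1; balancing the −3 overall charge requires Mn(III).
Mn sits in group 7, so the d-electron count is 7 − 3 = 4.
The spin state decides the count: Chloride is a weak-field ligand for a first-row metal, so the complex is high-spin.
An octahedral high-spin d⁴ ion is t₂g³e_g¹, giving 4 unpaired electrons.

4 unpaired electrons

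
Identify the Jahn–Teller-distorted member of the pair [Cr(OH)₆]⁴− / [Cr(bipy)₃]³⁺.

[Cr(OH)₆]⁴−: Summing ligand charges against the −4 overall charge gives an oxidation state of +2 for chromium. Group 6 minus oxidation state 2 gives a d⁴ configuration. Hydroxide is a weak-field ligand for a first-row metal, so the complex is high-spin. The t₂g³e_g¹ (high-spin) configuration has an unevenly filled e_g set; the Jahn–Teller theorem predicts a tetragonal distortion (typically axial elongation) to lift the degeneracy.
[Cr(bipy)₃]³⁺: Ligand charges: 2,2′-bipyridine is neutral. With an overall charge of +3 the chromium centre must be in the +3 oxidation state. Group 6 minus oxidation state 3 gives a d³ configuration. The d³ configuration leaves the e_g set evenly filled (or empty) — no strong Jahn–Teller driving force.

[Cr(OH)₆]⁴−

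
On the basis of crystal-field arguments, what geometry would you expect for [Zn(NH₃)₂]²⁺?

Ammonia is neutral; balancing the +2 overall charge requires Zn(II).
Zn sits in group 12, so the d-electron count is 12 − 2 = 10.
With 2 monodentate ligands the coordination number is 2.
A d¹⁰ ion with only two ligands adopts a linear arrangement (sp hybridisation; no CFSE preference).

linear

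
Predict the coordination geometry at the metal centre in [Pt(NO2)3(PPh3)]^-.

square planar

Each nitro (N-bound nitrite) is −1; triphenylphosphine is neutral; balancing the −1 overall charge requires Pt(II).
Pt sits in group 10, so the d-electron count is 10 − 2 = 8.
With 4 monodentate ligands the coordination number is 4.
A 5d d⁸ ion has a large crystal-field splitting; square planar leaves the high-energy d_{x²−y²} orbital empty and maximises CFSE.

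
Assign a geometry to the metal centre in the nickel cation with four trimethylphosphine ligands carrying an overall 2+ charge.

Ligand charges: trimethylphosphine is neutral. With an overall charge of +2 the nickel centre must be in the +2 oxidation state.
Group 10 minus oxidation state 2 gives a d⁸ configuration.
With 4 monodentate ligands the coordination number is 4.
Trimethylphosphine is a strong-field ligand (high in the spectrochemical series).
A 3d d⁸ ion with strong-field ligands gains enough CFSE to favour square planar over tetrahedral.

square planar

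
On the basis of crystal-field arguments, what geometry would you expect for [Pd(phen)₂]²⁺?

Summing ligand charges against the +2 overall charge gives an oxidation state of +2 for palladium.
Group 10 minus oxidation state 2 gives a d⁸ configuration.
Counting donor atoms: 2×1,10-phenanthroline (bidentate) → 4 donors. Coordination number = 4.
A 4d d⁸ ion has a large crystal-field splitting; square planar leaves the high-energy d_{x²−y²} orbital empty and maximises CFSE.

square planar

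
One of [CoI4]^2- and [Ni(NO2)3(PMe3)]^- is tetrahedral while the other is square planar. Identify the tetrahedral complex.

[CoI4]^2-

For [CoI4]^2-: Each iodide is −1; balancing the −2 overall charge requires Co(II). Co sits in group 9, so the d-electron count is 9 − 2 = 7. For a high-spin 3d d⁷ ion with weak-field ligands the small Δₜ gives little square-planar CFSE advantage, so four ligands adopt the sterically favoured tetrahedral geometry. → tetrahedral.
For [Ni(NO2)3(PMe3)]^-: Ligand charges: each nitro (N-bound nitrite) is −1; trimethylphosphine is neutral. With an overall charge of −1 the nickel centre must be in the +2 oxidation state. Nickel is a group-10 element; Ni(II) is therefore d⁸. Nitro (N-bound nitrite) and trimethylphosphine are strong-field ligands (high in the spectrochemical series). A 3d d⁸ ion with strong-field ligands gains enough CFSE to favour square planar over tetrahedral. → square planar.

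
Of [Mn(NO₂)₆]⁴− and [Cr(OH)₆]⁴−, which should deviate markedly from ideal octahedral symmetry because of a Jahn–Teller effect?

[Mn(NO₂)₆]⁴−: Summing ligand charges against the −4 overall charge gives an oxidation state of +2 for manganese. Mn sits in group 7, so the d-electron count is 7 − 2 = 5. Nitro (N-bound nitrite) is a strong-field ligand (high in the spectrochemical series) for a first-row metal, so the complex is low-spin. The d⁵ configuration leaves the e_g set evenly filled (or empty) — no strong Jahn–Teller driving force.
[Cr(OH)₆]⁴−: Ligand charges: each hydroxide is −1. With an overall charge of −4 the chromium centre must be in the +2 oxidation state. Cr sits in group 6, so the d-electron count is 6 − 2 = 4. Hydroxide is a weak-field ligand for a first-row metal, so the complex is high-spin. The t₂g³e_g¹ (high-spin) configuration has an unevenly filled e_g set; the Jahn–Teller theorem predicts a tetragonal distortion (typically axial elongation) to lift the degeneracy.

[Cr(OH)₆]⁴−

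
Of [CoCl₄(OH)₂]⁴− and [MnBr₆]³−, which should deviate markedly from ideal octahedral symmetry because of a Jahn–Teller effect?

[CoCl₄(OH)₂]⁴−: Each chloride is −1; each hydroxide is −1; balancing the −4 overall charge requires Co(II). Cobalt is a group-9 element; Co(II) is therefore d⁷. Chloride and hydroxide are weak-field ligands for a first-row metal, so the complex is high-spin. The d⁷ configuration leaves the e_g set evenly filled (or empty) — no strong Jahn–Teller driving force.
[MnBr₆]³−: Summing ligand charges against the −3 overall charge gives an oxidation state of +3 for manganese. Mn sits in group 7, so the d-electron count is 7 − 3 = 4. Bromide is a weak-field ligand for a first-row metal, so the complex is high-spin. The t₂g³e_g¹ (high-spin) configuration has an unevenly filled e_g set; the Jahn–Teller theorem predicts a tetragonal distortion (typically axial elongation) to lift the degeneracy.

[MnBr₆]³−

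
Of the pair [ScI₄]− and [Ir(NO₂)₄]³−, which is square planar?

[Ir(NO₂)₄]³−

For [ScI₄]−: Summing ligand charges against the −1 overall charge gives an oxidation state of +3 for scandium. Group 3 minus oxidation state 3 gives a d⁰ configuration. A d⁰ ion has no crystal-field stabilisation preference between square planar and tetrahedral, so four ligands adopt the sterically favoured tetrahedral geometry. → tetrahedral.
For [Ir(NO₂)₄]³−: Ligand charges: each nitro (N-bound nitrite) is −1. With an overall charge of −3 the iridium centre must be in the +1 oxidation state. Iridium is a group-9 element; Ir(I) is therefore d⁸. A 5d d⁸ ion has a large crystal-field splitting; square planar leaves the high-energy d_{x²−y²} orbital empty and maximises CFSE. → square planar.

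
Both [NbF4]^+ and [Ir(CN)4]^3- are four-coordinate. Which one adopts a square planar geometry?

For [NbF4]^+: Each fluoride is −1; balancing the +1 overall charge requires Nb(V). Niobium is a group-5 element; Nb(V) is therefore d⁰. A d⁰ ion has no crystal-field stabilisation preference between square planar and tetrahedral, so four ligands adopt the sterically favoured tetrahedral geometry. → tetrahedral.
For [Ir(CN)4]^3-: Ligand charges: each cyanide is −1. With an overall charge of −3 the iridium centre must be in the +1 oxidation state. Iridium is a group-9 element; Ir(I) is therefore d⁸. A 5d d⁸ ion has a large crystal-field splitting; square planar leaves the high-energy d_{x²−y²} orbital empty and maximises CFSE. → square planar.

[Ir(CN)4]^3-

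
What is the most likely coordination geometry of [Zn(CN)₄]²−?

Each cyanide is −1; balancing the −2 overall charge requires Zn(II).
Zinc is a group-12 element; Zn(II) is therefore d¹⁰.
With 4 monodentate ligands the coordination number is 4.
A d¹⁰ ion has no crystal-field stabilisation preference between square planar and tetrahedral, so four ligands adopt the sterically favoured tetrahedral geometry.

tetrahedral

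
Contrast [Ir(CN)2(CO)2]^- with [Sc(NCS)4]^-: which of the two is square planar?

[Ir(CN)2(CO)2]^-

For [Ir(CN)2(CO)2]^-: Each cyanide is −1; carbonyl is neutral; balancing the −1 overall charge requires Ir(I). Ir sits in group 9, so the d-electron count is 9 − 1 = 8. A 5d d⁸ ion has a large crystal-field splitting; square planar leaves the high-energy d_{x²−y²} orbital empty and maximises CFSE. → square planar.
For [Sc(NCS)4]^-: Summing ligand charges against the −1 overall charge gives an oxidation state of +3 for scandium. Scandium is a group-3 element; Sc(III) is therefore d⁰. A d⁰ ion has no crystal-field stabilisation preference between square planar and tetrahedral, so four ligands adopt the sterically favoured tetrahedral geometry. → tetrahedral.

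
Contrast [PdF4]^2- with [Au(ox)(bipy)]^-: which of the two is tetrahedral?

[Au(ox)(bipy)]^-

For [PdF4]^2-: Summing ligand charges against the −2 overall charge gives an oxidation state of +2 for palladium. Pd sits in group 10, so the d-electron count is 10 − 2 = 8. A 4d d⁸ ion has a large crystal-field splitting; square planar leaves the high-energy d_{x²−y²} orbital empty and maximises CFSE. → square planar.
For [Au(ox)(bipy)]^-: Summing ligand charges against the −1 overall charge gives an oxidation state of +1 for gold. Gold is a group-11 element; Au(I) is therefore d¹⁰. A d¹⁰ ion has no crystal-field stabilisation preference between square planar and tetrahedral, so four ligands adopt the sterically favoured tetrahedral geometry. → tetrahedral.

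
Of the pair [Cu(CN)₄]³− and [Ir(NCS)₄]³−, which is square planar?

[Ir(NCS)₄]³−

For [Cu(CN)₄]³−: Ligand charges: each cyanide is −1. With an overall charge of −3 the copper centre must be in the +1 oxidation state. Group 11 minus oxidation state 1 gives a d¹⁰ configuration. A d¹⁰ ion has no crystal-field stabilisation preference between square planar and tetrahedral, so four ligands adopt the sterically favoured tetrahedral geometry. → tetrahedral.
For [Ir(NCS)₄]³−: Ligand charges: each isothiocyanate is −1. With an overall charge of −3 the iridium centre must be in the +1 oxidation state. Ir sits in group 9, so the d-electron count is 9 − 1 = 8. A 5d d⁸ ion has a large crystal-field splitting; square planar leaves the high-energy d_{x²−y²} orbital empty and maximises CFSE. → square planar.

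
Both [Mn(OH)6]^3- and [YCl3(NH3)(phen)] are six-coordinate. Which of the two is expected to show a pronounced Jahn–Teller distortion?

[Mn(OH)6]^3-

[Mn(OH)6]^3-: Summing ligand charges against the −3 overall charge gives an oxidation state of +3 for manganese. Group 7 minus oxidation state 3 gives a d⁴ configuration. Hydroxide is a weak-field ligand for a first-row metal, so the complex is high-spin. The t₂g³e_g¹ (high-spin) configuration has an unevenly filled e_g set; the Jahn–Teller theorem predicts a tetragonal distortion (typically axial elongation) to lift the degeneracy.
[YCl3(NH3)(phen)]: Ligand charges: each chloride is −1; ammonia is neutral; 1,10-phenanthroline is neutral. With an overall charge of 0 the yttrium centre must be in the +3 oxidation state. Group 3 minus oxidation state 3 gives a d⁰ configuration. The d⁰ configuration leaves the e_g set evenly filled (or empty) — no strong Jahn–Teller driving force.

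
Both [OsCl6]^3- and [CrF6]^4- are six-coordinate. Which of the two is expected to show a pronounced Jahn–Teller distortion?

[OsCl6]^3-: Each chloride is −1; balancing the −3 overall charge requires Os(III). Group 8 minus oxidation state 3 gives a d⁵ configuration. A 5d ion has a large Δₒ and is invariably low-spin. The d⁵ configuration leaves the e_g set evenly filled (or empty) — no strong Jahn–Teller driving force.
[CrF6]^4-: Summing ligand charges against the −4 overall charge gives an oxidation state of +2 for chromium. Chromium is a group-6 element; Cr(II) is therefore d⁴. Fluoride is a weak-field ligand for a first-row metal, so the complex is high-spin. The t₂g³e_g¹ (high-spin) configuration has an unevenly filled e_g set; the Jahn–Teller theorem predicts a tetragonal distortion (typically axial elongation) to lift the degeneracy.

[CrF6]^4-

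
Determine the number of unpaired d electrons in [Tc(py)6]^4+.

Pyridine is neutral; balancing the +4 overall charge requires Tc(IV).
Group 7 minus oxidation state 4 gives a d³ configuration.
In an octahedral field the d³ configuration is t₂g³e_g⁰ (only one arrangement possible), giving 3 unpaired electrons.

3 unpaired electrons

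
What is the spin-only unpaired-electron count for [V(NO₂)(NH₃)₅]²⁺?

Summing ligand charges against the +2 overall charge gives an oxidation state of +3 for vanadium.
V sits in group 5, so the d-electron count is 5 − 3 = 2.
In an octahedral field the d² configuration is t₂g²e_g⁰ (only one arrangement possible), giving 2 unpaired electrons.

2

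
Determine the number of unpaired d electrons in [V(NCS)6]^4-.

Each isothiocyanate is −1; balancing the −4 overall charge requires V(II).
V sits in group 5, so the d-electron count is 5 − 2 = 3.
In an octahedral field the d³ configuration is t₂g³e_g⁰ (only one arrangement possible), giving 3 unpaired electrons.

3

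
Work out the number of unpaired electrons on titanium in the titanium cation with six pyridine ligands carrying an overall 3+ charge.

1

Ligand charges: pyridine is neutral. With an overall charge of +3 the titanium centre must be in the +3 oxidation state.
Ti sits in group 4, so the d-electron count is 4 − 3 = 1.
In an octahedral field the d¹ configuration is t₂g¹e_g⁰ (only one arrangement possible), giving 1 unpaired electron.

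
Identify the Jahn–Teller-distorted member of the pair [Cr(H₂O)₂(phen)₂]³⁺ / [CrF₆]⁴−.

[Cr(H₂O)₂(phen)₂]³⁺: Water is neutral; 1,10-phenanthroline is neutral; balancing the +3 overall charge requires Cr(III). Cr sits in group 6, so the d-electron count is 6 − 3 = 3. The d³ configuration leaves the e_g set evenly filled (or empty) — no strong Jahn–Teller driving force.
[CrF₆]⁴−: Summing ligand charges against the −4 overall charge gives an oxidation state of +2 for chromium. Cr sits in group 6, so the d-electron count is 6 − 2 = 4. Fluoride is a weak-field ligand for a first-row metal, so the complex is high-spin. The t₂g³e_g¹ (high-spin) configuration has an unevenly filled e_g set; the Jahn–Teller theorem predicts a tetragonal distortion (typically axial elongation) to lift the degeneracy.

[CrF₆]⁴−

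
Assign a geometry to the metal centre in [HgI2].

Ligand charges: each iodide is −1. With an overall charge of 0 the mercury centre must be in the +2 oxidation state.
Hg sits in group 12, so the d-electron count is 12 − 2 = 10.
Coordination number: 2.
A d¹⁰ ion with only two ligands adopts a linear arrangement (sp hybridisation; no CFSE preference).

linear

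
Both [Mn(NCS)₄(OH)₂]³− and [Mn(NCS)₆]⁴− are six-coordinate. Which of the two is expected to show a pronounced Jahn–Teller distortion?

[Mn(NCS)₄(OH)₂]³−

[Mn(NCS)₄(OH)₂]³−: Summing ligand charges against the −3 overall charge gives an oxidation state of +3 for manganese. Manganese is a group-7 element; Mn(III) is therefore d⁴. Hydroxide and isothiocyanate are weak-field ligands for a first-row metal, so the complex is high-spin. The t₂g³e_g¹ (high-spin) configuration has an unevenly filled e_g set; the Jahn–Teller theorem predicts a tetragonal distortion (typically axial elongation) to lift the degeneracy.
[Mn(NCS)₆]⁴−: Summing ligand charges against the −4 overall charge gives an oxidation state of +2 for manganese. Mn sits in group 7, so the d-electron count is 7 − 2 = 5. Isothiocyanate is a weak-field ligand for a first-row metal, so the complex is high-spin. The d⁵ configuration leaves the e_g set evenly filled (or empty) — no strong Jahn–Teller driving force.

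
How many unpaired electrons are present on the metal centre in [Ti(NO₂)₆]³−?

1 unpaired electron

Each nitro (N-bound nitrite) is −1; balancing the −3 overall charge requires Ti(III).
Ti sits in group 4, so the d-electron count is 4 − 3 = 1.
In an octahedral field the d¹ configuration is t₂g¹e_g⁰ (only one arrangement possible), giving 1 unpaired electron.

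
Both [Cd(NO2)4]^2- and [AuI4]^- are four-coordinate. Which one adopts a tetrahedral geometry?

[Cd(NO2)4]^2-

For [Cd(NO2)4]^2-: Ligand charges: each nitro (N-bound nitrite) is −1. With an overall charge of −2 the cadmium centre must be in the +2 oxidation state. Cd sits in group 12, so the d-electron count is 12 − 2 = 10. A d¹⁰ ion has no crystal-field stabilisation preference between square planar and tetrahedral, so four ligands adopt the sterically favoured tetrahedral geometry. → tetrahedral.
For [AuI4]^-: Ligand charges: each iodide is −1. With an overall charge of −1 the gold centre must be in the +3 oxidation state. Gold is a group-11 element; Au(III) is therefore d⁸. A 5d d⁸ ion has a large crystal-field splitting; square planar leaves the high-energy d_{x²−y²} orbital empty and maximises CFSE. → square planar.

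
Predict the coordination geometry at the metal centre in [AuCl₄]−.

square planar

Each chloride is −1; balancing the −1 overall charge requires Au(III).
Group 11 minus oxidation state 3 gives a d⁸ configuration.
Coordination number: 4.
A 5d d⁸ ion has a large crystal-field splitting; square planar leaves the high-energy d_{x²−y²} orbital empty and maximises CFSE.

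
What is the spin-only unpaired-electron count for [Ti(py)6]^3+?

1 unpaired electron

Ligand charges: pyridine is neutral. With an overall charge of +3 the titanium centre must be in the +3 oxidation state.
Titanium is a group-4 element; Ti(III) is therefore d¹.
In an octahedral field the d¹ configuration is t₂g¹e_g⁰ (only one arrangement possible), giving 1 unpaired electron.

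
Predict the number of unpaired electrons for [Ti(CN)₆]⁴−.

2 unpaired electrons

Summing ligand charges against the −4 overall charge gives an oxidation state of +2 for titanium.
Group 4 minus oxidation state 2 gives a d² configuration.
In an octahedral field the d² configuration is t₂g²e_g⁰ (only one arrangement possible), giving 2 unpaired electrons.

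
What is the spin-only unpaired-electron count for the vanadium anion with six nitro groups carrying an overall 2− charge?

1

Ligand charges: each nitro (N-bound nitrite) is −1. With an overall charge of −2 the vanadium centre must be in the +4 oxidation state.
Vanadium is a group-5 element; V(IV) is therefore d¹.
In an octahedral field the d¹ configuration is t₂g¹e_g⁰ (only one arrangement possible), giving 1 unpaired electron.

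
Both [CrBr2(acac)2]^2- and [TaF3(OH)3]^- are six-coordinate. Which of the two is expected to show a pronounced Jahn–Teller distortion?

[CrBr2(acac)2]^2-: Each bromide is −1; each acetylacetonate is −1; balancing the −2 overall charge requires Cr(II). Chromium is a group-6 element; Cr(II) is therefore d⁴. Acetylacetonate and bromide are weak-field ligands for a first-row metal, so the complex is high-spin. The t₂g³e_g¹ (high-spin) configuration has an unevenly filled e_g set; the Jahn–Teller theorem predicts a tetragonal distortion (typically axial elongation) to lift the degeneracy.
[TaF3(OH)3]^-: Summing ligand charges against the −1 overall charge gives an oxidation state of +5 for tantalum. Tantalum is a group-5 element; Ta(V) is therefore d⁰. The d⁰ configuration leaves the e_g set evenly filled (or empty) — no strong Jahn–Teller driving force.

[CrBr2(acac)2]^2-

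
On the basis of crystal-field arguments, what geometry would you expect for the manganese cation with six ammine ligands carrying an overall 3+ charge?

Ammonia is neutral; balancing the +3 overall charge requires Mn(III).
Manganese is a group-7 element; Mn(III) is therefore d⁴.
Coordination number: 6.
Six donors around a single metal centre give an octahedral coordination sphere.

octahedral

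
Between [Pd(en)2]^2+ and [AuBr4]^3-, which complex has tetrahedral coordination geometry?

[AuBr4]^3-

For [Pd(en)2]^2+: Summing ligand charges against the +2 overall charge gives an oxidation state of +2 for palladium. Group 10 minus oxidation state 2 gives a d⁸ configuration. A 4d d⁸ ion has a large crystal-field splitting; square planar leaves the high-energy d_{x²−y²} orbital empty and maximises CFSE. → square planar.
For [AuBr4]^3-: Each bromide is −1; balancing the −3 overall charge requires Au(I). Gold is a group-11 element; Au(I) is therefore d¹⁰. A d¹⁰ ion has no crystal-field stabilisation preference between square planar and tetrahedral, so four ligands adopt the sterically favoured tetrahedral geometry. → tetrahedral.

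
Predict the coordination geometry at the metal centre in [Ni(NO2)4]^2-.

Each nitro (N-bound nitrite) is −1; balancing the −2 overall charge requires Ni(II).
Nickel is a group-10 element; Ni(II) is therefore d⁸.
Coordination number: 4.
Nitro (N-bound nitrite) is a strong-field ligand (high in the spectrochemical series).
A 3d d⁸ ion with strong-field ligands gains enough CFSE to favour square planar over tetrahedral.

square planar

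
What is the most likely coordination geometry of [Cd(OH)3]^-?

trigonal planar

Ligand charges: each hydroxide is −1. With an overall charge of −1 the cadmium centre must be in the +2 oxidation state.
Cd sits in group 12, so the d-electron count is 12 − 2 = 10.
With 3 monodentate ligands the coordination number is 3.
Three ligands around a d¹⁰ centre minimise repulsion in a trigonal-planar arrangement.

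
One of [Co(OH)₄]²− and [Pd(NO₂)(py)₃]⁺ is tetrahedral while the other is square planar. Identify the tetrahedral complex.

[Co(OH)₄]²−

For [Co(OH)₄]²−: Each hydroxide is −1; balancing the −2 overall charge requires Co(II). Group 9 minus oxidation state 2 gives a d⁷ configuration. For a high-spin 3d d⁷ ion with weak-field ligands the small Δₜ gives little square-planar CFSE advantage, so four ligands adopt the sterically favoured tetrahedral geometry. → tetrahedral.
For [Pd(NO₂)(py)₃]⁺: Each nitro (N-bound nitrite) is −1; pyridine is neutral; balancing the +1 overall charge requires Pd(II). Pd sits in group 10, so the d-electron count is 10 − 2 = 8. A 4d d⁸ ion has a large crystal-field splitting; square planar leaves the high-energy d_{x²−y²} orbital empty and maximises CFSE. → square planar.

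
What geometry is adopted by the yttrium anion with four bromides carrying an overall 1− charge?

Each bromide is −1; balancing the −1 overall charge requires Y(III).
Yttrium is a group-3 element; Y(III) is therefore d⁰.
With 4 monodentate ligands the coordination number is 4.
A d⁰ ion has no crystal-field stabilisation preference between square planar and tetrahedral, so four ligands adopt the sterically favoured tetrahedral geometry.

tetrahedral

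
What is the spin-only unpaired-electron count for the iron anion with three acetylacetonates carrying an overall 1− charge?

Ligand charges: each acetylacetonate is −1. With an overall charge of −1 the iron centre must be in the +2 oxidation state.
Iron is a group-8 element; Fe(II) is therefore d⁶.
Counting donor atoms: 3×acetylacetonate (bidentate) → 6 donors. Coordination number = 6.
The spin state decides the count: Acetylacetonate is a weak-field ligand for a first-row metal, so the complex is high-spin.
An octahedral high-spin d⁶ ion is t₂g⁴e_g², giving 4 unpaired electrons.

4 unpaired electrons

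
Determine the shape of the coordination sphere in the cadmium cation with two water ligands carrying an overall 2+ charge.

Ligand charges: water is neutral. With an overall charge of +2 the cadmium centre must be in the +2 oxidation state.
Group 12 minus oxidation state 2 gives a d¹⁰ configuration.
With 2 monodentate ligands the coordination number is 2.
A d¹⁰ ion with only two ligands adopts a linear arrangement (sp hybridisation; no CFSE preference).

linear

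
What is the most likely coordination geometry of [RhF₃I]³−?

square planar

Summing ligand charges against the −3 overall charge gives an oxidation state of +1 for rhodium.
Rh sits in group 9, so the d-electron count is 9 − 1 = 8.
With 4 monodentate ligands the coordination number is 4.
A 4d d⁸ ion has a large crystal-field splitting; square planar leaves the high-energy d_{x²−y²} orbital empty and maximises CFSE.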